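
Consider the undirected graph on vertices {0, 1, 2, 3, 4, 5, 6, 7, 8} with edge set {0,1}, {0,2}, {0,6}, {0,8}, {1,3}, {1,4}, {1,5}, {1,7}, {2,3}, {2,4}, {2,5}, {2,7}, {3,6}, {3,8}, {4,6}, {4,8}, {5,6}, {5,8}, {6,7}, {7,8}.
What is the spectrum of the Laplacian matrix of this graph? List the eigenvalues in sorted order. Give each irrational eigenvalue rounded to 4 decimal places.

[0, 4, 4, 4, 4, 5, 5, 5, 9]

Each diagonal entry of L is the vertex degree and each off-diagonal entry is -1 where an edge is present, 0 otherwise; in the order [0, 1, 2, 3, 4, 5, 6, 7, 8] the diagonal is [4, 5, 5, 4, 4, 4, 5, 4, 5]. The multiplicity of 0 as a Laplacian eigenvalue equals the number of connected components. The single zero eigenvalue shows the graph is connected. The eigenvalues sum to 40, which equals trace(L) = 2|E|.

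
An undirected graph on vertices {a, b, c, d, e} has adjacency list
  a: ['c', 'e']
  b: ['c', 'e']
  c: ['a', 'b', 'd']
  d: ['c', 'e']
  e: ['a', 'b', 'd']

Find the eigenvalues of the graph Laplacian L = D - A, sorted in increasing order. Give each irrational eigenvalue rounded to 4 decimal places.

Each diagonal entry of L is the vertex degree and each off-diagonal entry is -1 where an edge is present, 0 otherwise; in the order [a, b, c, d, e] the diagonal is [2, 2, 3, 2, 3]. Diagonalising L (or applying a numerical eigensolver to the 5x5 matrix) gives the spectrum above.

[0, 2, 2, 3, 5]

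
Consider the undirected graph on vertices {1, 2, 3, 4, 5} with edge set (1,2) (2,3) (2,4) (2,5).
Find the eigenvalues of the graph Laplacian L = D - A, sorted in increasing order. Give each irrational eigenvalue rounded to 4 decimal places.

[0, 1, 1, 1, 5]

Each diagonal entry of L is the vertex degree and each off-diagonal entry is -1 where an edge is present, 0 otherwise; in the order [1, 2, 3, 4, 5] the diagonal is [1, 4, 1, 1, 1]. The multiplicity of 0 as a Laplacian eigenvalue equals the number of connected components.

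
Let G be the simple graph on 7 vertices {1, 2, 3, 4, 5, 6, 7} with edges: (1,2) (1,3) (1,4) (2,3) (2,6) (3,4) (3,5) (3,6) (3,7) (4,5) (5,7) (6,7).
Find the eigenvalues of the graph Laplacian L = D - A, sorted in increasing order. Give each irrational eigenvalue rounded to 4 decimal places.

[0, 2, 2, 4, 4, 5, 7]

Each diagonal entry of L is the vertex degree and each off-diagonal entry is -1 where an edge is present, 0 otherwise; in the order [1, 2, 3, 4, 5, 6, 7] the diagonal is [3, 3, 6, 3, 3, 3, 3]. L is symmetric positive semidefinite, so every eigenvalue is real and nonnegative. The largest eigenvalue, 7, is at most the vertex count 7.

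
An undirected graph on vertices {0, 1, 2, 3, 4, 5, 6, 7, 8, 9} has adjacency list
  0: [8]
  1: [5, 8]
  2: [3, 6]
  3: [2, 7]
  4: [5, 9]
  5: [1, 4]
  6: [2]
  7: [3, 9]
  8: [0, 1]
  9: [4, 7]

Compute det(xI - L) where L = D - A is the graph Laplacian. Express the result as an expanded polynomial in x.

With the vertex order [0, 1, 2, 3, 4, 5, 6, 7, 8, 9], the degrees are [1, 2, 2, 2, 2, 2, 1, 2, 2, 2], giving D = diag(1, 2, 2, 2, 2, 2, 1, 2, 2, 2) and L = D - A. L has integer entries, so p(x) = det(xI - L) has integer coefficients. Expanding the determinant yields x^10 - 18x^9 + 136x^8 - 560x^7 + 1365x^6 - 2002x^5 + 1716x^4 - 792x^3 + 165x^2 - 10x. The constant term is 0 because L is singular (the all-ones vector lies in its kernel). There is one zero in the spectrum, matching the 1 component.

x^10 - 18x^9 + 136x^8 - 560x^7 + 1365x^6 - 2002x^5 + 1716x^4 - 792x^3 + 165x^2 - 10x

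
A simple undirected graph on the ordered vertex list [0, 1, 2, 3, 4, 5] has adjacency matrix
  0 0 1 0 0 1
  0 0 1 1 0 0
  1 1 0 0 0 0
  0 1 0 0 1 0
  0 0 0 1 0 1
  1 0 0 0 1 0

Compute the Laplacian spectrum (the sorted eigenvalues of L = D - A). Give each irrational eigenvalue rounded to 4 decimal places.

[0, 1, 1, 3, 3, 4]

With the vertex order [0, 1, 2, 3, 4, 5], the degrees are [2, 2, 2, 2, 2, 2], giving D = diag(2, 2, 2, 2, 2, 2) and L = D - A. Since every row of L sums to 0, the all-ones vector is in the kernel and 0 is an eigenvalue. By the matrix-tree theorem the graph has (1/6) * product of the nonzero eigenvalues = 6 spanning trees.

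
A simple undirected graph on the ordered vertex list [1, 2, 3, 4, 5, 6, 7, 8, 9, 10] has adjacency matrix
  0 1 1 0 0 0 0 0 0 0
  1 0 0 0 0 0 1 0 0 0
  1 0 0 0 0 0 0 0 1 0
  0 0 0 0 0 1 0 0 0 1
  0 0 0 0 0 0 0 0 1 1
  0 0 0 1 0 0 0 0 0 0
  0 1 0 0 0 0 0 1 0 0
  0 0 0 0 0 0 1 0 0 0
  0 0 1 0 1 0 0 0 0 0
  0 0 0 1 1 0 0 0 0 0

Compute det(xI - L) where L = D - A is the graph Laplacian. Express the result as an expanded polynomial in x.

With the vertex order [1, 2, 3, 4, 5, 6, 7, 8, 9, 10], the degrees are [2, 2, 2, 2, 2, 1, 2, 1, 2, 2], giving D = diag(2, 2, 2, 2, 2, 1, 2, 1, 2, 2) and L = D - A. Computing det(xI - L) by cofactor expansion (or equivalently via sum-over-permutations) gives x^10 - 18x^9 + 136x^8 - 560x^7 + 1365x^6 - 2002x^5 + 1716x^4 - 792x^3 + 165x^2 - 10x. The coefficient of x^9 equals -trace(L) = -18, matching the sum of degrees. The largest eigenvalue, 3.9021, is at most the vertex count 10. There is one zero in the spectrum, matching the 1 component.

x^10 - 18x^9 + 136x^8 - 560x^7 + 1365x^6 - 2002x^5 + 1716x^4 - 792x^3 + 165x^2 - 10x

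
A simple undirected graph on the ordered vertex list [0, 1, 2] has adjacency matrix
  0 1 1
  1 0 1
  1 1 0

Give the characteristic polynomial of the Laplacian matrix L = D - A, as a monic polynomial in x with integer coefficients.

x^3 - 6x^2 + 9x

Each diagonal entry of L is the vertex degree and each off-diagonal entry is -1 where an edge is present, 0 otherwise; in the order [0, 1, 2] the diagonal is [2, 2, 2]. Computing det(xI - L) by cofactor expansion (or equivalently via sum-over-permutations) gives x^3 - 6x^2 + 9x. The constant term is 0 because L is singular (the all-ones vector lies in its kernel). The largest eigenvalue, 3, is at most the vertex count 3.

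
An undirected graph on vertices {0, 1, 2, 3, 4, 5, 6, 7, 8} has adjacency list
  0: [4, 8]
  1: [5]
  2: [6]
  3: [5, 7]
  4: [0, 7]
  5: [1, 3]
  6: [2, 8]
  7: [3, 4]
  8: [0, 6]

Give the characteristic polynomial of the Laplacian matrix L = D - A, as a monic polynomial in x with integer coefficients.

Reading degrees in the order [0, 1, 2, 3, 4, 5, 6, 7, 8] gives [2, 1, 1, 2, 2, 2, 2, 2, 2]; set D = diag(2, 1, 1, 2, 2, 2, 2, 2, 2) and form L = D - A. L has integer entries, so p(x) = det(xI - L) has integer coefficients. Expanding the determinant yields x^9 - 16x^8 + 105x^7 - 364x^6 + 715x^5 - 792x^4 + 462x^3 - 120x^2 + 9x. The constant term is 0 because L is singular (the all-ones vector lies in its kernel). The largest eigenvalue, 3.8794, is at most the vertex count 9.

x^9 - 16x^8 + 105x^7 - 364x^6 + 715x^5 - 792x^4 + 462x^3 - 120x^2 + 9x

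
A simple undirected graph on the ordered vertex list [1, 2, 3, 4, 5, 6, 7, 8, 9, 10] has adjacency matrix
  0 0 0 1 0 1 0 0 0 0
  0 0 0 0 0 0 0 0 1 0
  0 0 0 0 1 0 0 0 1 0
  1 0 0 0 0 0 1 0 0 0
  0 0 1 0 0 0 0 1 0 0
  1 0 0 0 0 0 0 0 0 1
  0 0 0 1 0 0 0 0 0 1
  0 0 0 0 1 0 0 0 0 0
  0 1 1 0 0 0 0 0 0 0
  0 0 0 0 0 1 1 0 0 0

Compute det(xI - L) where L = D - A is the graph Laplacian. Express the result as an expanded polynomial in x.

x^10 - 18x^9 + 136x^8 - 560x^7 + 1365x^6 - 2000x^5 + 1700x^4 - 750x^3 + 125x^2

Each diagonal entry of L is the vertex degree and each off-diagonal entry is -1 where an edge is present, 0 otherwise; in the order [1, 2, 3, 4, 5, 6, 7, 8, 9, 10] the diagonal is [2, 1, 2, 2, 2, 2, 2, 1, 2, 2]. L has integer entries, so p(x) = det(xI - L) has integer coefficients. Expanding the determinant yields x^10 - 18x^9 + 136x^8 - 560x^7 + 1365x^6 - 2000x^5 + 1700x^4 - 750x^3 + 125x^2. The coefficient of x^9 equals -trace(L) = -18, matching the sum of degrees. There are 2 zeros in the spectrum, matching the 2 components.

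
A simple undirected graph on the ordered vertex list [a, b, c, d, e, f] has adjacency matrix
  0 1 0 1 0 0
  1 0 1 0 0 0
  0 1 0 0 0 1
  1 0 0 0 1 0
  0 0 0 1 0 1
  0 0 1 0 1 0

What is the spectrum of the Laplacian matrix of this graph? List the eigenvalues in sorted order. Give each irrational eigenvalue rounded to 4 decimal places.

[0, 1, 1, 3, 3, 4]

Reading degrees in the order [a, b, c, d, e, f] gives [2, 2, 2, 2, 2, 2]; set D = diag(2, 2, 2, 2, 2, 2) and form L = D - A. Since every row of L sums to 0, the all-ones vector is in the kernel and 0 is an eigenvalue. The single zero eigenvalue shows the graph is connected. The eigenvalues sum to 12, which equals trace(L) = 2|E|. The largest eigenvalue, 4, is at most the vertex count 6.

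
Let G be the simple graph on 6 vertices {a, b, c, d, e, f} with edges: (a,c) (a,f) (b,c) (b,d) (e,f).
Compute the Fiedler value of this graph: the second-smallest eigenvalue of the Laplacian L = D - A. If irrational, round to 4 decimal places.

0.2679

Each diagonal entry of L is the vertex degree and each off-diagonal entry is -1 where an edge is present, 0 otherwise; in the order [a, b, c, d, e, f] the diagonal is [2, 2, 2, 1, 1, 2]. The sorted Laplacian eigenvalues are [0, 0.2679, 1, 2, 3, 3.7321]; the algebraic connectivity is the second entry, 0.2679. By the matrix-tree theorem the graph has (1/6) * product of the nonzero eigenvalues = 1 spanning tree.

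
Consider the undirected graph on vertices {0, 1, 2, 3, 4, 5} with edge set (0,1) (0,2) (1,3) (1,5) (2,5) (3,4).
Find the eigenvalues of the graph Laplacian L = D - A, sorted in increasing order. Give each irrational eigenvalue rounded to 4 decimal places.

Reading degrees in the order [0, 1, 2, 3, 4, 5] gives [2, 3, 2, 2, 1, 2]; set D = diag(2, 3, 2, 2, 1, 2) and form L = D - A. Diagonalising L (or applying a numerical eigensolver to the 6x6 matrix) gives the spectrum above. The single zero eigenvalue shows the graph is connected. The largest eigenvalue, 4.5616, is at most the vertex count 6. By the matrix-tree theorem the graph has (1/6) * product of the nonzero eigenvalues = 4 spanning trees.

[0, 0.4384, 2, 2, 3, 4.5616]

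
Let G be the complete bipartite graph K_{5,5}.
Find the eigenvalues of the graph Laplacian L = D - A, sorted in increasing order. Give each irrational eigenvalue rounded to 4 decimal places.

[0, 5, 5, 5, 5, 5, 5, 5, 5, 10]

The graph has 10 vertices and degree multiset [5, 5, 5, 5, 5, 5, 5, 5, 5, 5]; D is the diagonal matrix of degrees and L = D - A. Since every row of L sums to 0, the all-ones vector is in the kernel and 0 is an eigenvalue.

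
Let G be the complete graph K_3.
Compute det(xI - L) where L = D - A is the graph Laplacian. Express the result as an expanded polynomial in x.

x^3 - 6x^2 + 9x

The graph has 3 vertices and degree multiset [2, 2, 2]; D is the diagonal matrix of degrees and L = D - A. L has integer entries, so p(x) = det(xI - L) has integer coefficients. Expanding the determinant yields x^3 - 6x^2 + 9x. Since p(0) = det(-L) = 0, x divides p(x). The largest eigenvalue, 3, is at most the vertex count 3. By the matrix-tree theorem the graph has (1/3) * product of the nonzero eigenvalues = 3 spanning trees.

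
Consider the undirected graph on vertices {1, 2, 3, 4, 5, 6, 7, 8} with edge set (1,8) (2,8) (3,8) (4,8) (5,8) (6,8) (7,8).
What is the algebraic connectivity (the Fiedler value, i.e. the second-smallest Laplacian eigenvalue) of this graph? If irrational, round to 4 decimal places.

1

With the vertex order [1, 2, 3, 4, 5, 6, 7, 8], the degrees are [1, 1, 1, 1, 1, 1, 1, 7], giving D = diag(1, 1, 1, 1, 1, 1, 1, 7) and L = D - A. The sorted Laplacian eigenvalues are [0, 1, 1, 1, 1, 1, 1, 8]; the algebraic connectivity is the second entry, 1.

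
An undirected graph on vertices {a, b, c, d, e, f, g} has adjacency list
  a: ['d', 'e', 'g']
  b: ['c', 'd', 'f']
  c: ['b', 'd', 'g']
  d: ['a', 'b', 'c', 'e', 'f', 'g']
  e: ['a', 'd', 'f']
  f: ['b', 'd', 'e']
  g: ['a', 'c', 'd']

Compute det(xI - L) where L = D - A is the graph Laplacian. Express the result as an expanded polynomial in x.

Reading degrees in the order [a, b, c, d, e, f, g] gives [3, 3, 3, 6, 3, 3, 3]; set D = diag(3, 3, 3, 6, 3, 3, 3) and form L = D - A. The eigenvalues of L are [0, 2, 2, 4, 4, 5, 7]; the characteristic polynomial is the product of (x - lambda_i), which multiplies out to x^7 - 24x^6 + 231x^5 - 1140x^4 + 3036x^3 - 4128x^2 + 2240x. Since p(0) = det(-L) = 0, x divides p(x). There is one zero in the spectrum, matching the 1 component.

x^7 - 24x^6 + 231x^5 - 1140x^4 + 3036x^3 - 4128x^2 + 2240x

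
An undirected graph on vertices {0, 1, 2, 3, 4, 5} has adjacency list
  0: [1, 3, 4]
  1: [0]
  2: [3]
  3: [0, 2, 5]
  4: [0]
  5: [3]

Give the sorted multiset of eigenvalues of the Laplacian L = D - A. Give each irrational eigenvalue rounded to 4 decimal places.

With the vertex order [0, 1, 2, 3, 4, 5], the degrees are [3, 1, 1, 3, 1, 1], giving D = diag(3, 1, 1, 3, 1, 1) and L = D - A. Since every row of L sums to 0, the all-ones vector is in the kernel and 0 is an eigenvalue. By the matrix-tree theorem the graph has (1/6) * product of the nonzero eigenvalues = 1 spanning tree.

[0, 0.4384, 1, 1, 3, 4.5616]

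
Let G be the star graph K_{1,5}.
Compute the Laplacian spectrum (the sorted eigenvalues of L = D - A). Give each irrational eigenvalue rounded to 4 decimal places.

[0, 1, 1, 1, 1, 6]

The graph has 6 vertices and degree multiset [5, 1, 1, 1, 1, 1]; D is the diagonal matrix of degrees and L = D - A. Since every row of L sums to 0, the all-ones vector is in the kernel and 0 is an eigenvalue. The single zero eigenvalue shows the graph is connected.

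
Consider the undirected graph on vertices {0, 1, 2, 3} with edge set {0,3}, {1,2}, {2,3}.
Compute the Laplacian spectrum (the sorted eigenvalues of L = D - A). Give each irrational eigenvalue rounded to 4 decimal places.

[0, 0.5858, 2, 3.4142]

With the vertex order [0, 1, 2, 3], the degrees are [1, 1, 2, 2], giving D = diag(1, 1, 2, 2) and L = D - A. Diagonalising L (or applying a numerical eigensolver to the 4x4 matrix) gives the spectrum above. The single zero eigenvalue shows the graph is connected. The eigenvalues sum to 6, which equals trace(L) = 2|E|.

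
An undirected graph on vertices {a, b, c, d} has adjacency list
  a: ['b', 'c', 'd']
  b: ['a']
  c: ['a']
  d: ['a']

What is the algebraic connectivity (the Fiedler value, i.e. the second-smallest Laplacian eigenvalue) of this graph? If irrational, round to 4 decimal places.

Each diagonal entry of L is the vertex degree and each off-diagonal entry is -1 where an edge is present, 0 otherwise; in the order [a, b, c, d] the diagonal is [3, 1, 1, 1]. The sorted Laplacian eigenvalues are [0, 1, 1, 4]; the algebraic connectivity is the second entry, 1. The largest eigenvalue, 4, is at most the vertex count 4. The eigenvalues sum to 6, which equals trace(L) = 2|E|.

1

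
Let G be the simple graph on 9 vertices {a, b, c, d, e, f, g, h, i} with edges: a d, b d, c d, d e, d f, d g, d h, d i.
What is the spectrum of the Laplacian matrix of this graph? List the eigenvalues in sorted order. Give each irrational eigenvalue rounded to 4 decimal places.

Each diagonal entry of L is the vertex degree and each off-diagonal entry is -1 where an edge is present, 0 otherwise; in the order [a, b, c, d, e, f, g, h, i] the diagonal is [1, 1, 1, 8, 1, 1, 1, 1, 1]. L is symmetric positive semidefinite, so every eigenvalue is real and nonnegative. The single zero eigenvalue shows the graph is connected. By the matrix-tree theorem the graph has (1/9) * product of the nonzero eigenvalues = 1 spanning tree.

[0, 1, 1, 1, 1, 1, 1, 1, 9]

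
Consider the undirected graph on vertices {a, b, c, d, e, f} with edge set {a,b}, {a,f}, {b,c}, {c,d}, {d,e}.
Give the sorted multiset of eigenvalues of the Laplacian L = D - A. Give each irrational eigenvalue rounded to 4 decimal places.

[0, 0.2679, 1, 2, 3, 3.7321]

Each diagonal entry of L is the vertex degree and each off-diagonal entry is -1 where an edge is present, 0 otherwise; in the order [a, b, c, d, e, f] the diagonal is [2, 2, 2, 2, 1, 1]. The multiplicity of 0 as a Laplacian eigenvalue equals the number of connected components. The single zero eigenvalue shows the graph is connected.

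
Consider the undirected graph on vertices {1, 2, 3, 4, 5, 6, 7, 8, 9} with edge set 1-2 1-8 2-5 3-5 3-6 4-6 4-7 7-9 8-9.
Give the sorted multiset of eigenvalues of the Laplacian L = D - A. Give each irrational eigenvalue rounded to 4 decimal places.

[0, 0.4679, 0.4679, 1.6527, 1.6527, 3, 3, 3.8794, 3.8794]

Reading degrees in the order [1, 2, 3, 4, 5, 6, 7, 8, 9] gives [2, 2, 2, 2, 2, 2, 2, 2, 2]; set D = diag(2, 2, 2, 2, 2, 2, 2, 2, 2) and form L = D - A. L is symmetric positive semidefinite, so every eigenvalue is real and nonnegative.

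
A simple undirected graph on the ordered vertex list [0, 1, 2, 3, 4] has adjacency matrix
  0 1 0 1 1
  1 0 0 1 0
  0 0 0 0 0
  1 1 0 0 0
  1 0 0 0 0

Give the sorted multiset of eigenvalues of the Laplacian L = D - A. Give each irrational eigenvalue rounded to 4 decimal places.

Reading degrees in the order [0, 1, 2, 3, 4] gives [3, 2, 0, 2, 1]; set D = diag(3, 2, 0, 2, 1) and form L = D - A. L is symmetric positive semidefinite, so every eigenvalue is real and nonnegative. The 2 zero eigenvalues correspond to the 2 connected components. The eigenvalues sum to 8, which equals trace(L) = 2|E|.

[0, 0, 1, 3, 4]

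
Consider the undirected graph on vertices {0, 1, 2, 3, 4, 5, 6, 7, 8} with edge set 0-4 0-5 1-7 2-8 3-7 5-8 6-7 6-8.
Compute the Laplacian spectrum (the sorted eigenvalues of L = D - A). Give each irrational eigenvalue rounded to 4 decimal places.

[0, 0.1658, 0.4679, 1, 1.3434, 1.6527, 3, 3.8794, 4.4909]

Reading degrees in the order [0, 1, 2, 3, 4, 5, 6, 7, 8] gives [2, 1, 1, 1, 1, 2, 2, 3, 3]; set D = diag(2, 1, 1, 1, 1, 2, 2, 3, 3) and form L = D - A. Since every row of L sums to 0, the all-ones vector is in the kernel and 0 is an eigenvalue. The single zero eigenvalue shows the graph is connected. By the matrix-tree theorem the graph has (1/9) * product of the nonzero eigenvalues = 1 spanning tree.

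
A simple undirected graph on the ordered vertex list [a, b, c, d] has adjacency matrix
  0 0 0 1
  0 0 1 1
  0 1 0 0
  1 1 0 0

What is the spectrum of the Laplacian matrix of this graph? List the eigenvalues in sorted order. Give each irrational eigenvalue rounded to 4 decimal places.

[0, 0.5858, 2, 3.4142]

Reading degrees in the order [a, b, c, d] gives [1, 2, 1, 2]; set D = diag(1, 2, 1, 2) and form L = D - A. L is symmetric positive semidefinite, so every eigenvalue is real and nonnegative. The single zero eigenvalue shows the graph is connected. The eigenvalues sum to 6, which equals trace(L) = 2|E|.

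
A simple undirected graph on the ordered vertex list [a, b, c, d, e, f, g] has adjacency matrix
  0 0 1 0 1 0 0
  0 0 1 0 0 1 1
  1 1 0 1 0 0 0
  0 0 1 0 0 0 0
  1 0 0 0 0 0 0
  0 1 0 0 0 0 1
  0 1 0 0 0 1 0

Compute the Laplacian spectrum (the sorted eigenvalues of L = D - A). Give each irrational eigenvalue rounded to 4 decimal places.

Reading degrees in the order [a, b, c, d, e, f, g] gives [2, 3, 3, 1, 1, 2, 2]; set D = diag(2, 3, 3, 1, 1, 2, 2) and form L = D - A. Diagonalising L (or applying a numerical eigensolver to the 7x7 matrix) gives the spectrum above. The single zero eigenvalue shows the graph is connected. The largest eigenvalue, 4.6287, is at most the vertex count 7. By the matrix-tree theorem the graph has (1/7) * product of the nonzero eigenvalues = 3 spanning trees.

[0, 0.3217, 0.6802, 2.1397, 3, 3.2297, 4.6287]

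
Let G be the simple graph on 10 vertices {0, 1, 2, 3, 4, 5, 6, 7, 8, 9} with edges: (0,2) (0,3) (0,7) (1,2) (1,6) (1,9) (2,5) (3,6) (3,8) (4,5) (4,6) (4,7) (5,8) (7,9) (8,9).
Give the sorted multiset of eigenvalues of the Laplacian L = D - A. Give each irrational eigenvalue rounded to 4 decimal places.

[0, 2, 2, 2, 2, 2, 5, 5, 5, 5]

With the vertex order [0, 1, 2, 3, 4, 5, 6, 7, 8, 9], the degrees are [3, 3, 3, 3, 3, 3, 3, 3, 3, 3], giving D = diag(3, 3, 3, 3, 3, 3, 3, 3, 3, 3) and L = D - A. L is symmetric positive semidefinite, so every eigenvalue is real and nonnegative. The eigenvalues sum to 30, which equals trace(L) = 2|E|.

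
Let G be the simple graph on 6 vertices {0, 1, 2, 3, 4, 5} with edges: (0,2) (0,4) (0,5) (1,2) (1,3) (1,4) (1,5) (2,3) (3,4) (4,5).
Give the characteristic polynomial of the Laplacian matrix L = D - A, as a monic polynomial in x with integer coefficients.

Reading degrees in the order [0, 1, 2, 3, 4, 5] gives [3, 4, 3, 3, 4, 3]; set D = diag(3, 4, 3, 3, 4, 3) and form L = D - A. Computing det(xI - L) by cofactor expansion (or equivalently via sum-over-permutations) gives x^6 - 20x^5 + 156x^4 - 592x^3 + 1091x^2 - 780x. Since p(0) = det(-L) = 0, x divides p(x). The largest eigenvalue, 5.7321, is at most the vertex count 6.

x^6 - 20x^5 + 156x^4 - 592x^3 + 1091x^2 - 780x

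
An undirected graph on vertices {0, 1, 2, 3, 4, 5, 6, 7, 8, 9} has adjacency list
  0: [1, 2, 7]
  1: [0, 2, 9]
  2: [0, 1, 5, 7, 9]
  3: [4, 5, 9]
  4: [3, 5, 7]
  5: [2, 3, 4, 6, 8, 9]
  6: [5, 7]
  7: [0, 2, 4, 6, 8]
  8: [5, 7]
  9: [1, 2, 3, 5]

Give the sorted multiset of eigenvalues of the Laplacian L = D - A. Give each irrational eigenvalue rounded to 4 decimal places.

[0, 1.3777, 1.7391, 2, 2.9029, 4, 4.5827, 5.7236, 6, 7.6740]

Reading degrees in the order [0, 1, 2, 3, 4, 5, 6, 7, 8, 9] gives [3, 3, 5, 3, 3, 6, 2, 5, 2, 4]; set D = diag(3, 3, 5, 3, 3, 6, 2, 5, 2, 4) and form L = D - A. L is symmetric positive semidefinite, so every eigenvalue is real and nonnegative. The single zero eigenvalue shows the graph is connected. There is one zero in the spectrum, matching the 1 component.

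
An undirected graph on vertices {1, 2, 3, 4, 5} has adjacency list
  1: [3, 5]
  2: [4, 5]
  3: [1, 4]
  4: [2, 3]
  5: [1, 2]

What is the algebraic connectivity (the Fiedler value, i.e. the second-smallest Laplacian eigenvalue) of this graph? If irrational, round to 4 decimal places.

With the vertex order [1, 2, 3, 4, 5], the degrees are [2, 2, 2, 2, 2], giving D = diag(2, 2, 2, 2, 2) and L = D - A. Computing the eigenvalues of L and sorting gives [0, 1.3820, 1.3820, 3.6180, 3.6180]. The Fiedler value lambda_2 = 1.3820 is strictly positive, so the graph is connected. By the matrix-tree theorem the graph has (1/5) * product of the nonzero eigenvalues = 5 spanning trees.

1.3820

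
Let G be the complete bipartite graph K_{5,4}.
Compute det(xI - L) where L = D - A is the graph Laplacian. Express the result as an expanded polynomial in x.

The graph has 9 vertices and degree multiset [5, 5, 5, 5, 4, 4, 4, 4, 4]; D is the diagonal matrix of degrees and L = D - A. The eigenvalues of L are [0, 4, 4, 4, 4, 5, 5, 5, 9]; the characteristic polynomial is the product of (x - lambda_i), which multiplies out to x^9 - 40x^8 + 690x^7 - 6720x^6 + 40485x^5 - 154704x^4 + 366560x^3 - 492800x^2 + 288000x. Since p(0) = det(-L) = 0, x divides p(x). The largest eigenvalue, 9, is at most the vertex count 9.

x^9 - 40x^8 + 690x^7 - 6720x^6 + 40485x^5 - 154704x^4 + 366560x^3 - 492800x^2 + 288000x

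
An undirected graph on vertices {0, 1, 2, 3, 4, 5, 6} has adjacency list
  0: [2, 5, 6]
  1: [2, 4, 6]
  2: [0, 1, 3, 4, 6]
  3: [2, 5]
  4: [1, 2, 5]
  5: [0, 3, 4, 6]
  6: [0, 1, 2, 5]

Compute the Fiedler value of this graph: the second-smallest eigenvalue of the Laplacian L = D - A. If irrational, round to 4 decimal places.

1.8633

Each diagonal entry of L is the vertex degree and each off-diagonal entry is -1 where an edge is present, 0 otherwise; in the order [0, 1, 2, 3, 4, 5, 6] the diagonal is [3, 3, 5, 2, 3, 4, 4]. The sorted Laplacian eigenvalues are [0, 1.8633, 2.4289, 3.3916, 4.4468, 5.2598, 6.6095]; the algebraic connectivity is the second entry, 1.8633. The eigenvalues sum to 24, which equals trace(L) = 2|E|.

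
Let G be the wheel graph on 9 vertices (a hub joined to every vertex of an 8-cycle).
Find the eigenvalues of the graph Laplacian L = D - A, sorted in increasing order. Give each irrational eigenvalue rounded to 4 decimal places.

The graph has 9 vertices and degree multiset [8, 3, 3, 3, 3, 3, 3, 3, 3]; D is the diagonal matrix of degrees and L = D - A. Diagonalising L (or applying a numerical eigensolver to the 9x9 matrix) gives the spectrum above. The single zero eigenvalue shows the graph is connected. By the matrix-tree theorem the graph has (1/9) * product of the nonzero eigenvalues = 2205 spanning trees.

[0, 1.5858, 1.5858, 3, 3, 4.4142, 4.4142, 5, 9]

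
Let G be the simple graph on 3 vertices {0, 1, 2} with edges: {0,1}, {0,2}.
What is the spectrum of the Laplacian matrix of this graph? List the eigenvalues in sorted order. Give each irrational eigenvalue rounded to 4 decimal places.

Each diagonal entry of L is the vertex degree and each off-diagonal entry is -1 where an edge is present, 0 otherwise; in the order [0, 1, 2] the diagonal is [2, 1, 1]. L is symmetric positive semidefinite, so every eigenvalue is real and nonnegative. The single zero eigenvalue shows the graph is connected. There is one zero in the spectrum, matching the 1 component.

[0, 1, 3]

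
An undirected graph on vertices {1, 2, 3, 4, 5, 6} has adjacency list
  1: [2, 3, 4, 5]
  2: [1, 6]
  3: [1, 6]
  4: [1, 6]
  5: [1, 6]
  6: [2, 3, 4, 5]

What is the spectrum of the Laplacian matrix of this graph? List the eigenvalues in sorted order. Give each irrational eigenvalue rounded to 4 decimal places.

[0, 2, 2, 2, 4, 6]

Reading degrees in the order [1, 2, 3, 4, 5, 6] gives [4, 2, 2, 2, 2, 4]; set D = diag(4, 2, 2, 2, 2, 4) and form L = D - A. Since every row of L sums to 0, the all-ones vector is in the kernel and 0 is an eigenvalue. The eigenvalues sum to 16, which equals trace(L) = 2|E|.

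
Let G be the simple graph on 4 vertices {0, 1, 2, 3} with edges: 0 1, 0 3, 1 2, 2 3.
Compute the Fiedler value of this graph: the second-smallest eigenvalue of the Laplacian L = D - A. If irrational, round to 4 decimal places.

2

Each diagonal entry of L is the vertex degree and each off-diagonal entry is -1 where an edge is present, 0 otherwise; in the order [0, 1, 2, 3] the diagonal is [2, 2, 2, 2]. The smallest Laplacian eigenvalue is always 0. The next one, lambda_2 = 2, measures how hard the graph is to disconnect: larger values mean better connectivity.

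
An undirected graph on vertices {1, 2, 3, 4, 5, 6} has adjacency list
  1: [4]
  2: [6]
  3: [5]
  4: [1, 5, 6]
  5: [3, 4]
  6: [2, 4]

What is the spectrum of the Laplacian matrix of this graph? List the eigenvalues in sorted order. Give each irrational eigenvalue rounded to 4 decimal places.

With the vertex order [1, 2, 3, 4, 5, 6], the degrees are [1, 1, 1, 3, 2, 2], giving D = diag(1, 1, 1, 3, 2, 2) and L = D - A. The multiplicity of 0 as a Laplacian eigenvalue equals the number of connected components. The eigenvalues sum to 10, which equals trace(L) = 2|E|. There is one zero in the spectrum, matching the 1 component.

[0, 0.3820, 0.6972, 2, 2.6180, 4.3028]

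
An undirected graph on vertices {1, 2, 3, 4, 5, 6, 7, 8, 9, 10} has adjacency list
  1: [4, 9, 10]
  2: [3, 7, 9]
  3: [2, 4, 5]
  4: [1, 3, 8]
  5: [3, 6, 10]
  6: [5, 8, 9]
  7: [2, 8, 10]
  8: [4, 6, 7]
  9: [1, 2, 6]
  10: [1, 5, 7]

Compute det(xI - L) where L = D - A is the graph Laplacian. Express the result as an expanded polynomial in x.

Each diagonal entry of L is the vertex degree and each off-diagonal entry is -1 where an edge is present, 0 otherwise; in the order [1, 2, 3, 4, 5, 6, 7, 8, 9, 10] the diagonal is [3, 3, 3, 3, 3, 3, 3, 3, 3, 3]. Computing det(xI - L) by cofactor expansion (or equivalently via sum-over-permutations) gives x^10 - 30x^9 + 390x^8 - 2880x^7 + 13305x^6 - 39882x^5 + 77640x^4 - 94800x^3 + 66000x^2 - 20000x. The constant term is 0 because L is singular (the all-ones vector lies in its kernel). By the matrix-tree theorem the graph has (1/10) * product of the nonzero eigenvalues = 2000 spanning trees.

x^10 - 30x^9 + 390x^8 - 2880x^7 + 13305x^6 - 39882x^5 + 77640x^4 - 94800x^3 + 66000x^2 - 20000x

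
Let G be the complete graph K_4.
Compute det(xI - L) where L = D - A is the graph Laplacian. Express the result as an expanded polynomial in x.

x^4 - 12x^3 + 48x^2 - 64x

The graph has 4 vertices and degree multiset [3, 3, 3, 3]; D is the diagonal matrix of degrees and L = D - A. Computing det(xI - L) by cofactor expansion (or equivalently via sum-over-permutations) gives x^4 - 12x^3 + 48x^2 - 64x. The constant term is 0 because L is singular (the all-ones vector lies in its kernel). By the matrix-tree theorem the graph has (1/4) * product of the nonzero eigenvalues = 16 spanning trees.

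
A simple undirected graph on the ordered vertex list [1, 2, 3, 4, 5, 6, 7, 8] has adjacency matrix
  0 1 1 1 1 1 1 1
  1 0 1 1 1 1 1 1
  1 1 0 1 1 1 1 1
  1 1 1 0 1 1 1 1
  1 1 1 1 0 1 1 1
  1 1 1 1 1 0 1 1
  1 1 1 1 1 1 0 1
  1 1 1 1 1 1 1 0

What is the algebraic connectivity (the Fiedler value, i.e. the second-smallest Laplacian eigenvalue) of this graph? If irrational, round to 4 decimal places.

8

Each diagonal entry of L is the vertex degree and each off-diagonal entry is -1 where an edge is present, 0 otherwise; in the order [1, 2, 3, 4, 5, 6, 7, 8] the diagonal is [7, 7, 7, 7, 7, 7, 7, 7]. Computing the eigenvalues of L and sorting gives [0, 8, 8, 8, 8, 8, 8, 8]. The Fiedler value lambda_2 = 8 is strictly positive, so the graph is connected. By the matrix-tree theorem the graph has (1/8) * product of the nonzero eigenvalues = 262144 spanning trees.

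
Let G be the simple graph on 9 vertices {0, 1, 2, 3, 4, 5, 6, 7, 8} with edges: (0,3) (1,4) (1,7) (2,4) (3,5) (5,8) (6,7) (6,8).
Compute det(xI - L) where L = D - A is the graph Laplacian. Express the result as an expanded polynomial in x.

Reading degrees in the order [0, 1, 2, 3, 4, 5, 6, 7, 8] gives [1, 2, 1, 2, 2, 2, 2, 2, 2]; set D = diag(1, 2, 1, 2, 2, 2, 2, 2, 2) and form L = D - A. Computing det(xI - L) by cofactor expansion (or equivalently via sum-over-permutations) gives x^9 - 16x^8 + 105x^7 - 364x^6 + 715x^5 - 792x^4 + 462x^3 - 120x^2 + 9x. The coefficient of x^8 equals -trace(L) = -16, matching the sum of degrees. There is one zero in the spectrum, matching the 1 component. The eigenvalues sum to 16, which equals trace(L) = 2|E|.

x^9 - 16x^8 + 105x^7 - 364x^6 + 715x^5 - 792x^4 + 462x^3 - 120x^2 + 9x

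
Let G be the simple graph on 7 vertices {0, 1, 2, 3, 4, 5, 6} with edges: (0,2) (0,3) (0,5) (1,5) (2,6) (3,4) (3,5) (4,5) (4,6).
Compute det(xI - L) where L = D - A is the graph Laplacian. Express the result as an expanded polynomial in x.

With the vertex order [0, 1, 2, 3, 4, 5, 6], the degrees are [3, 1, 2, 3, 3, 4, 2], giving D = diag(3, 1, 2, 3, 3, 4, 2) and L = D - A. L has integer entries, so p(x) = det(xI - L) has integer coefficients. Expanding the determinant yields x^7 - 18x^6 + 127x^5 - 444x^4 + 800x^3 - 696x^2 + 224x. Since p(0) = det(-L) = 0, x divides p(x). By the matrix-tree theorem the graph has (1/7) * product of the nonzero eigenvalues = 32 spanning trees. There is one zero in the spectrum, matching the 1 component.

x^7 - 18x^6 + 127x^5 - 444x^4 + 800x^3 - 696x^2 + 224x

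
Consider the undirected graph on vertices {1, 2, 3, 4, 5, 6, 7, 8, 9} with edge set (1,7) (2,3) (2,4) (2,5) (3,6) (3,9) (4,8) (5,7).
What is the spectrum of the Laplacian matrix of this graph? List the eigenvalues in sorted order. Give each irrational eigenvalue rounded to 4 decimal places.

With the vertex order [1, 2, 3, 4, 5, 6, 7, 8, 9], the degrees are [1, 3, 3, 2, 2, 1, 2, 1, 1], giving D = diag(1, 3, 3, 2, 2, 1, 2, 1, 1) and L = D - A. Since every row of L sums to 0, the all-ones vector is in the kernel and 0 is an eigenvalue. The single zero eigenvalue shows the graph is connected. By the matrix-tree theorem the graph has (1/9) * product of the nonzero eigenvalues = 1 spanning tree. The largest eigenvalue, 4.7049, is at most the vertex count 9.

[0, 0.2217, 0.3327, 1, 1.1923, 2.1071, 3, 3.4413, 4.7049]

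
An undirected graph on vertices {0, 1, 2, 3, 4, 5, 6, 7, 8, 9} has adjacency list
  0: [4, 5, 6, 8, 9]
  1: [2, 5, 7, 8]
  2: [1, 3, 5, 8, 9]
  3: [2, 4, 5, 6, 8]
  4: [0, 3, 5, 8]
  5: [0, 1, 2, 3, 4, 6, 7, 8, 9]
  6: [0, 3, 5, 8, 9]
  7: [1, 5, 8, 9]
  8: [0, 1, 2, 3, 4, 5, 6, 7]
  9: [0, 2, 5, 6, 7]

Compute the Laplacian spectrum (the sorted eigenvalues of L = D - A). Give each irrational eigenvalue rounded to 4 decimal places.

[0, 2.8122, 3.7629, 4.1986, 5, 5.2542, 6.5733, 7.1923, 9.2065, 10]

Reading degrees in the order [0, 1, 2, 3, 4, 5, 6, 7, 8, 9] gives [5, 4, 5, 5, 4, 9, 5, 4, 8, 5]; set D = diag(5, 4, 5, 5, 4, 9, 5, 4, 8, 5) and form L = D - A. The multiplicity of 0 as a Laplacian eigenvalue equals the number of connected components. The single zero eigenvalue shows the graph is connected. By the matrix-tree theorem the graph has (1/10) * product of the nonzero eigenvalues = 508035 spanning trees.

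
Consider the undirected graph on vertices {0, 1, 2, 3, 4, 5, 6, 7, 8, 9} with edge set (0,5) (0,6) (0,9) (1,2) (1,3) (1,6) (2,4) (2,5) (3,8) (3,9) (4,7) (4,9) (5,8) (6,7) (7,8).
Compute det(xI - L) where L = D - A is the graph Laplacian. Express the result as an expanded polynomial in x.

x^10 - 30x^9 + 390x^8 - 2880x^7 + 13305x^6 - 39882x^5 + 77640x^4 - 94800x^3 + 66000x^2 - 20000x

With the vertex order [0, 1, 2, 3, 4, 5, 6, 7, 8, 9], the degrees are [3, 3, 3, 3, 3, 3, 3, 3, 3, 3], giving D = diag(3, 3, 3, 3, 3, 3, 3, 3, 3, 3) and L = D - A. The eigenvalues of L are [0, 2, 2, 2, 2, 2, 5, 5, 5, 5]; the characteristic polynomial is the product of (x - lambda_i), which multiplies out to x^10 - 30x^9 + 390x^8 - 2880x^7 + 13305x^6 - 39882x^5 + 77640x^4 - 94800x^3 + 66000x^2 - 20000x. The constant term is 0 because L is singular (the all-ones vector lies in its kernel). By the matrix-tree theorem the graph has (1/10) * product of the nonzero eigenvalues = 2000 spanning trees.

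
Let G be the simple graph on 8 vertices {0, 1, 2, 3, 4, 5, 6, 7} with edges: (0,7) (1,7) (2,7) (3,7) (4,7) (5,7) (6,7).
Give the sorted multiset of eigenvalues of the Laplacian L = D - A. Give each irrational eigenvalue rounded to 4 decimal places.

With the vertex order [0, 1, 2, 3, 4, 5, 6, 7], the degrees are [1, 1, 1, 1, 1, 1, 1, 7], giving D = diag(1, 1, 1, 1, 1, 1, 1, 7) and L = D - A. Since every row of L sums to 0, the all-ones vector is in the kernel and 0 is an eigenvalue. By the matrix-tree theorem the graph has (1/8) * product of the nonzero eigenvalues = 1 spanning tree.

[0, 1, 1, 1, 1, 1, 1, 8]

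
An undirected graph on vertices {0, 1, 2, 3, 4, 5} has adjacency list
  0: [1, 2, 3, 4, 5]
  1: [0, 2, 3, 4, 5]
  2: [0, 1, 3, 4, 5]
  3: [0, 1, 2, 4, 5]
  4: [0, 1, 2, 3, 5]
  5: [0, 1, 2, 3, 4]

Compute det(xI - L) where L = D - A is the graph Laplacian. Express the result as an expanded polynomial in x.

x^6 - 30x^5 + 360x^4 - 2160x^3 + 6480x^2 - 7776x

With the vertex order [0, 1, 2, 3, 4, 5], the degrees are [5, 5, 5, 5, 5, 5], giving D = diag(5, 5, 5, 5, 5, 5) and L = D - A. L has integer entries, so p(x) = det(xI - L) has integer coefficients. Expanding the determinant yields x^6 - 30x^5 + 360x^4 - 2160x^3 + 6480x^2 - 7776x. The coefficient of x^5 equals -trace(L) = -30, matching the sum of degrees. The largest eigenvalue, 6, is at most the vertex count 6.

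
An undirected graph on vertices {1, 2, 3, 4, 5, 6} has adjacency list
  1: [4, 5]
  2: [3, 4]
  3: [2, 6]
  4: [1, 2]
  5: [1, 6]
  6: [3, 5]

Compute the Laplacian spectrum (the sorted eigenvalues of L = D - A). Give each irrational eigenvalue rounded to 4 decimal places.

[0, 1, 1, 3, 3, 4]

With the vertex order [1, 2, 3, 4, 5, 6], the degrees are [2, 2, 2, 2, 2, 2], giving D = diag(2, 2, 2, 2, 2, 2) and L = D - A. L is symmetric positive semidefinite, so every eigenvalue is real and nonnegative. There is one zero in the spectrum, matching the 1 component.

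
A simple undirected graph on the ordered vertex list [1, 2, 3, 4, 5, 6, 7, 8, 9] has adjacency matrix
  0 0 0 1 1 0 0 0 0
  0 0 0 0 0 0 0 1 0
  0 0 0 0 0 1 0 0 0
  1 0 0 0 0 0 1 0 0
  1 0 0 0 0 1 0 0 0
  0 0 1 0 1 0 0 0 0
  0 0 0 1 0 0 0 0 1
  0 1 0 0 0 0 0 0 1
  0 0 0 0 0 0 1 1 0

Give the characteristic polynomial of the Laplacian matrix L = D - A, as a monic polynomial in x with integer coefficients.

x^9 - 16x^8 + 105x^7 - 364x^6 + 715x^5 - 792x^4 + 462x^3 - 120x^2 + 9x

With the vertex order [1, 2, 3, 4, 5, 6, 7, 8, 9], the degrees are [2, 1, 1, 2, 2, 2, 2, 2, 2], giving D = diag(2, 1, 1, 2, 2, 2, 2, 2, 2) and L = D - A. L has integer entries, so p(x) = det(xI - L) has integer coefficients. Expanding the determinant yields x^9 - 16x^8 + 105x^7 - 364x^6 + 715x^5 - 792x^4 + 462x^3 - 120x^2 + 9x. The coefficient of x^8 equals -trace(L) = -16, matching the sum of degrees.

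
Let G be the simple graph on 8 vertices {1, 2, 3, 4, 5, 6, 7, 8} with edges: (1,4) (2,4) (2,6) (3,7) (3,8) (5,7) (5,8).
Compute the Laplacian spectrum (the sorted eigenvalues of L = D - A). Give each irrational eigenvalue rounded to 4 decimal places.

[0, 0, 0.5858, 2, 2, 2, 3.4142, 4]

Reading degrees in the order [1, 2, 3, 4, 5, 6, 7, 8] gives [1, 2, 2, 2, 2, 1, 2, 2]; set D = diag(1, 2, 2, 2, 2, 1, 2, 2) and form L = D - A. Diagonalising L (or applying a numerical eigensolver to the 8x8 matrix) gives the spectrum above. The 2 zero eigenvalues correspond to the 2 connected components.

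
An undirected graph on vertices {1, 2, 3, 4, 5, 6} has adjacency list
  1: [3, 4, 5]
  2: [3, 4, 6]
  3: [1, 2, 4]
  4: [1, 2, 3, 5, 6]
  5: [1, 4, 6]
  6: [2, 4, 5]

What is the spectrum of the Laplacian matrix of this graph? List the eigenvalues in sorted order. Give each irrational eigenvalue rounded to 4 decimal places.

[0, 2.3820, 2.3820, 4.6180, 4.6180, 6]

Reading degrees in the order [1, 2, 3, 4, 5, 6] gives [3, 3, 3, 5, 3, 3]; set D = diag(3, 3, 3, 5, 3, 3) and form L = D - A. Diagonalising L (or applying a numerical eigensolver to the 6x6 matrix) gives the spectrum above. The single zero eigenvalue shows the graph is connected. The eigenvalues sum to 20, which equals trace(L) = 2|E|. By the matrix-tree theorem the graph has (1/6) * product of the nonzero eigenvalues = 121 spanning trees.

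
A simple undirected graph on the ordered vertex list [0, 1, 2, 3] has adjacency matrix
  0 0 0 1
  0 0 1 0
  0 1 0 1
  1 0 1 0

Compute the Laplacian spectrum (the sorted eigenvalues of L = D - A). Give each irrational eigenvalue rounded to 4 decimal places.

With the vertex order [0, 1, 2, 3], the degrees are [1, 1, 2, 2], giving D = diag(1, 1, 2, 2) and L = D - A. The multiplicity of 0 as a Laplacian eigenvalue equals the number of connected components. The single zero eigenvalue shows the graph is connected. The eigenvalues sum to 6, which equals trace(L) = 2|E|. There is one zero in the spectrum, matching the 1 component.

[0, 0.5858, 2, 3.4142]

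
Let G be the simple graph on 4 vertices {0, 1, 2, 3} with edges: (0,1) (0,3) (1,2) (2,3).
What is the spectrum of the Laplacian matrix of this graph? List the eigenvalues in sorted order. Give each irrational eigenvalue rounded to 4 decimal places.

[0, 2, 2, 4]

Each diagonal entry of L is the vertex degree and each off-diagonal entry is -1 where an edge is present, 0 otherwise; in the order [0, 1, 2, 3] the diagonal is [2, 2, 2, 2]. Diagonalising L (or applying a numerical eigensolver to the 4x4 matrix) gives the spectrum above. The eigenvalues sum to 8, which equals trace(L) = 2|E|.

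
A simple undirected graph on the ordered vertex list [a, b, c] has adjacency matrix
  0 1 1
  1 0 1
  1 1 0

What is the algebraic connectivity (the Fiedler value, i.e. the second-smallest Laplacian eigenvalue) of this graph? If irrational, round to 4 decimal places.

Reading degrees in the order [a, b, c] gives [2, 2, 2]; set D = diag(2, 2, 2) and form L = D - A. The smallest Laplacian eigenvalue is always 0. The next one, lambda_2 = 3, measures how hard the graph is to disconnect: larger values mean better connectivity. The largest eigenvalue, 3, is at most the vertex count 3. There is one zero in the spectrum, matching the 1 component.

3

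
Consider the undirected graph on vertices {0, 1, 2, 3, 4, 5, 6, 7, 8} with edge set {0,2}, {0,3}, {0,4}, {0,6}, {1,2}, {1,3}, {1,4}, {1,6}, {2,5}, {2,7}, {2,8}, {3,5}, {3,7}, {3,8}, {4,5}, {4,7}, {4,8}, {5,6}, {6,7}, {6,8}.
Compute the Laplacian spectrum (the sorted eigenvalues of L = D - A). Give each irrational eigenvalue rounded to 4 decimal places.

Reading degrees in the order [0, 1, 2, 3, 4, 5, 6, 7, 8] gives [4, 4, 5, 5, 5, 4, 5, 4, 4]; set D = diag(4, 4, 5, 5, 5, 4, 5, 4, 4) and form L = D - A. Since every row of L sums to 0, the all-ones vector is in the kernel and 0 is an eigenvalue.

[0, 4, 4, 4, 4, 5, 5, 5, 9]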